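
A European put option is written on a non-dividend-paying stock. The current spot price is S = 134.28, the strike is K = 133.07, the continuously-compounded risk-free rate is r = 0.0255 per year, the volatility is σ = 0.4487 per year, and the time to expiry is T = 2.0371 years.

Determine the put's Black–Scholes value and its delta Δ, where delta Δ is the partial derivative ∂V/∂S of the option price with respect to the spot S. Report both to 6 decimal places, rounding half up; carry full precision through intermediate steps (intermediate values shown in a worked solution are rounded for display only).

price = 28.902042
Δ = -0.338904

σ√T = 0.4487·√2.0371 = 0.640416
d₁ = (ln(S/K) + (r+σ²/2)T) / (σ√T) = (ln(134.28/133.07) + (0.0255+0.4487²/2)·2.0371) / 0.640416 = (0.009052 + 0.257012) / 0.640416 = 0.415455
d₂ = d₁ − σ√T = 0.415455 − 0.640416 = -0.224961
e^{−rT} = e^{−0.0255·2.0371} = 0.949380
N(−d₁) = 0.338904,  N(−d₂) = 0.588995
Put price V = K·e^{−rT}·N(−d₂) − S·N(−d₁) = 74.410110 − 45.508068 = 28.902042
Δ = −N(−d₁) = -0.338904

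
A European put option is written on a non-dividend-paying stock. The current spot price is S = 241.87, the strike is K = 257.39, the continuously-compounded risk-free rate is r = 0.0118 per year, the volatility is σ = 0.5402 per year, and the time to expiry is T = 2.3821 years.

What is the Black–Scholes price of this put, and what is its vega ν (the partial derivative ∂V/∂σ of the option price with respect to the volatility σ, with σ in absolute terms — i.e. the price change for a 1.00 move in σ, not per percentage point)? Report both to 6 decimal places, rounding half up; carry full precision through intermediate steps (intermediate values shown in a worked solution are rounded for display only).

σ√T = 0.5402·√2.3821 = 0.833748
d₁ = (ln(S/K) + (r+σ²/2)T) / (σ√T) = (ln(241.87/257.39) + (0.0118+0.5402²/2)·2.3821) / 0.833748 = (-0.062192 + 0.375676) / 0.833748 = 0.375994
d₂ = d₁ − σ√T = 0.375994 − 0.833748 = -0.457753
e^{−rT} = e^{−0.0118·2.3821} = 0.972283
N(−d₁) = 0.353461,  N(−d₂) = 0.676435
Put price V = K·e^{−rT}·N(−d₂) − S·N(−d₁) = 169.281840 − 85.491519 = 83.790321
φ(d₁) = (1/√(2π))·e^{−d₁²/2} = 0.371716
ν = S·φ(d₁)·√T = 138.762977

price = 83.790321
ν = 138.762977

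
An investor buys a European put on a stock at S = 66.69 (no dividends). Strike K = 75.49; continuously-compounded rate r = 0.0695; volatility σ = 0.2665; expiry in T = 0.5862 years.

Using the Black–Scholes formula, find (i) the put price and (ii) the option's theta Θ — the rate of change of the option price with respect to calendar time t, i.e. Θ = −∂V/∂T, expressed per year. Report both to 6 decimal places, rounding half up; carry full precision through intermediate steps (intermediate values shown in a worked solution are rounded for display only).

σ√T = 0.2665·√0.5862 = 0.204042
d₁ = (ln(S/K) + (r+σ²/2)T) / (σ√T) = (ln(66.69/75.49) + (0.0695+0.2665²/2)·0.5862) / 0.204042 = (-0.123945 + 0.061558) / 0.204042 = -0.305759
d₂ = d₁ − σ√T = -0.305759 − 0.204042 = -0.509801
e^{−rT} = e^{−0.0695·0.5862} = 0.960078
N(−d₁) = 0.620106,  N(−d₂) = 0.694904
Put price V = K·e^{−rT}·N(−d₂) − S·N(−d₁) = 50.364090 − 41.354852 = 9.009238
φ(d₁) = (1/√(2π))·e^{−d₁²/2} = 0.380723
Θ = −S·φ(d₁)·σ/(2√T) + r·K·e^{−rT}·N(−d₂) = −4.418902 + 3.500304 = -0.918598

price = 9.009238
Θ = -0.918598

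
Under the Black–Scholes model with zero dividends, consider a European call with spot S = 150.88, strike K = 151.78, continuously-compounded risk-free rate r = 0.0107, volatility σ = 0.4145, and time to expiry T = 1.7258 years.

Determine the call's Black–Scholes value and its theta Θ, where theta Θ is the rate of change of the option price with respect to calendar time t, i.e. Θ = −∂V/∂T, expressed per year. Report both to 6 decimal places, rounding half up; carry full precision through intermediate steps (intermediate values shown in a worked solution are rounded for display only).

σ√T = 0.4145·√1.7258 = 0.544527
d₁ = (ln(S/K) + (r+σ²/2)T) / (σ√T) = (ln(150.88/151.78) + (0.0107+0.4145²/2)·1.7258) / 0.544527 = (-0.005947 + 0.166721) / 0.544527 = 0.295254
d₂ = d₁ − σ√T = 0.295254 − 0.544527 = -0.249274
e^{−rT} = e^{−0.0107·1.7258} = 0.981703
N(d₁) = 0.616100,  N(d₂) = 0.401575
Call price V = S·N(d₁) − K·e^{−rT}·N(d₂) = 92.957172 − 59.835795 = 33.121377
φ(d₁) = (1/√(2π))·e^{−d₁²/2} = 0.381927
Θ = −S·φ(d₁)·σ/(2√T) − r·K·e^{−rT}·N(d₂) = −9.090992 − 0.640243 = -9.731235

price = 33.121377
Θ = -9.731235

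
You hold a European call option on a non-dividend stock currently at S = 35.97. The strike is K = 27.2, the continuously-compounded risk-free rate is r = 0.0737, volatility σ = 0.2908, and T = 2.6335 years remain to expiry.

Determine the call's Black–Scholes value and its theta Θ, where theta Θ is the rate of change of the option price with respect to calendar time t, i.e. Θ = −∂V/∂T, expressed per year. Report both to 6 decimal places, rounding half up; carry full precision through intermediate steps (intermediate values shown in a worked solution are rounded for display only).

price = 14.657769
Θ = -1.881924

σ√T = 0.2908·√2.6335 = 0.471912
d₁ = (ln(S/K) + (r+σ²/2)T) / (σ√T) = (ln(35.97/27.2) + (0.0737+0.2908²/2)·2.6335) / 0.471912 = (0.279468 + 0.305439) / 0.471912 = 1.239442
d₂ = d₁ − σ√T = 1.239442 − 0.471912 = 0.767530
e^{−rT} = e^{−0.0737·2.6335} = 0.823585
N(d₁) = 0.892409,  N(d₂) = 0.778617
Call price V = S·N(d₁) − K·e^{−rT}·N(d₂) = 32.099956 − 17.442187 = 14.657769
φ(d₁) = (1/√(2π))·e^{−d₁²/2} = 0.185065
Θ = −S·φ(d₁)·σ/(2√T) − r·K·e^{−rT}·N(d₂) = −0.596435 − 1.285489 = -1.881924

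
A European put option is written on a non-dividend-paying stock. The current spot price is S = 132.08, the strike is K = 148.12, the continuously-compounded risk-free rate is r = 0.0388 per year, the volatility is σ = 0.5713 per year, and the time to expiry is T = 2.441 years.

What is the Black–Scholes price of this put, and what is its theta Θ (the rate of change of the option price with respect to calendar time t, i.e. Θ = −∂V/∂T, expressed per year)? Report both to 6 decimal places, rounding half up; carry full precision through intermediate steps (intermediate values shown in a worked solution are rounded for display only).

σ√T = 0.5713·√2.441 = 0.892582
d₁ = (ln(S/K) + (r+σ²/2)T) / (σ√T) = (ln(132.08/148.12) + (0.0388+0.5713²/2)·2.441) / 0.892582 = (-0.114615 + 0.493062) / 0.892582 = 0.423991
d₂ = d₁ − σ√T = 0.423991 − 0.892582 = -0.468591
e^{−rT} = e^{−0.0388·2.441} = 0.909636
N(−d₁) = 0.335786,  N(−d₂) = 0.680319
Put price V = K·e^{−rT}·N(−d₂) − S·N(−d₁) = 91.662946 − 44.350618 = 47.312329
φ(d₁) = (1/√(2π))·e^{−d₁²/2} = 0.364648
Θ = −S·φ(d₁)·σ/(2√T) + r·K·e^{−rT}·N(−d₂) = −8.805645 + 3.556522 = -5.249123

price = 47.312329
Θ = -5.249123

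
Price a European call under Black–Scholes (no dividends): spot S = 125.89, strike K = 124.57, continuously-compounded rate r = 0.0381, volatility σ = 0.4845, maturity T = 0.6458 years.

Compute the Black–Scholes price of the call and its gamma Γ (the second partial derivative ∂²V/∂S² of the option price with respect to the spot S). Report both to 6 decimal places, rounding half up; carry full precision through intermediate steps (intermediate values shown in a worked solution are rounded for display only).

price = 21.346609
Γ = 0.007815

σ√T = 0.4845·√0.6458 = 0.389352
d₁ = (ln(S/K) + (r+σ²/2)T) / (σ√T) = (ln(125.89/124.57) + (0.0381+0.4845²/2)·0.6458) / 0.389352 = (0.010541 + 0.100403) / 0.389352 = 0.284943
d₂ = d₁ − σ√T = 0.284943 − 0.389352 = -0.104409
e^{−rT} = e^{−0.0381·0.6458} = 0.975695
N(d₁) = 0.612156,  N(d₂) = 0.458422
Call price V = S·N(d₁) − K·e^{−rT}·N(d₂) = 77.064341 − 55.717732 = 21.346609
φ(d₁) = (1/√(2π))·e^{−d₁²/2} = 0.383071
Γ = φ(d₁) / (S·σ·√T) = 0.007815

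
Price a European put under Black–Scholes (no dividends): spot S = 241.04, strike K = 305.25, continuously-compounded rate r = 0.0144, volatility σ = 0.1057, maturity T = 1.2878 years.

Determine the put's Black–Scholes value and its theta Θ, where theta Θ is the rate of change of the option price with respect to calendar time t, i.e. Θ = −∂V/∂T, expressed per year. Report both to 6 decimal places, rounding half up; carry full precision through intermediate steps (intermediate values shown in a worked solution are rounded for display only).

σ√T = 0.1057·√1.2878 = 0.119950
d₁ = (ln(S/K) + (r+σ²/2)T) / (σ√T) = (ln(241.04/305.25) + (0.0144+0.1057²/2)·1.2878) / 0.119950 = (-0.236168 + 0.025738) / 0.119950 = -1.754318
d₂ = d₁ − σ√T = -1.754318 − 0.119950 = -1.874268
e^{−rT} = e^{−0.0144·1.2878} = 0.981627
N(−d₁) = 0.960312,  N(−d₂) = 0.969553
Put price V = K·e^{−rT}·N(−d₂) − S·N(−d₁) = 290.518394 − 231.473600 = 59.044794
φ(d₁) = (1/√(2π))·e^{−d₁²/2} = 0.085627
Θ = −S·φ(d₁)·σ/(2√T) + r·K·e^{−rT}·N(−d₂) = −0.961215 + 4.183465 = 3.222249

price = 59.044794
Θ = 3.222249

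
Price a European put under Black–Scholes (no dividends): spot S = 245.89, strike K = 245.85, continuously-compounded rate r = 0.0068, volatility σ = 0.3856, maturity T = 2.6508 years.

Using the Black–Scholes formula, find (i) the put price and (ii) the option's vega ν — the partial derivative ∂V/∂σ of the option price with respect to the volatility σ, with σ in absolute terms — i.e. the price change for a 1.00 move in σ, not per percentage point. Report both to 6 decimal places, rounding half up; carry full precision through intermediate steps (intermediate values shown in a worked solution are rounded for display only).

σ√T = 0.3856·√2.6508 = 0.627806
d₁ = (ln(S/K) + (r+σ²/2)T) / (σ√T) = (ln(245.89/245.85) + (0.0068+0.3856²/2)·2.6508) / 0.627806 = (0.000163 + 0.215096) / 0.627806 = 0.342874
d₂ = d₁ − σ√T = 0.342874 − 0.627806 = -0.284932
e^{−rT} = e^{−0.0068·2.6508} = 0.982136
N(−d₁) = 0.365847,  N(−d₂) = 0.612152
Put price V = K·e^{−rT}·N(−d₂) − S·N(−d₁) = 147.809068 − 89.958030 = 57.851038
φ(d₁) = (1/√(2π))·e^{−d₁²/2} = 0.376168
ν = S·φ(d₁)·√T = 150.595165

price = 57.851038
ν = 150.595165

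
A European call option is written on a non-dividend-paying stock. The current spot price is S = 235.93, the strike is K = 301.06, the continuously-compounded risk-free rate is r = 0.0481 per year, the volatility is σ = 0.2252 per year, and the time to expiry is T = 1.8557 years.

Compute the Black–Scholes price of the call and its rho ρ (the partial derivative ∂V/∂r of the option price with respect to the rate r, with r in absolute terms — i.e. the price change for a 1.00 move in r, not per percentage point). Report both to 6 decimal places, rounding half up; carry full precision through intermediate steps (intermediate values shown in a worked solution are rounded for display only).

σ√T = 0.2252·√1.8557 = 0.306777
d₁ = (ln(S/K) + (r+σ²/2)T) / (σ√T) = (ln(235.93/301.06) + (0.0481+0.2252²/2)·1.8557) / 0.306777 = (-0.243774 + 0.136315) / 0.306777 = -0.350285
d₂ = d₁ − σ√T = -0.350285 − 0.306777 = -0.657062
e^{−rT} = e^{−0.0481·1.8557} = 0.914609
N(d₁) = 0.363062,  N(d₂) = 0.255571
Call price V = S·N(d₁) − K·e^{−rT}·N(d₂) = 85.657298 − 70.371881 = 15.285417
ρ = K·T·e^{−rT}·N(d₂) = 130.589099

price = 15.285417
ρ = 130.589099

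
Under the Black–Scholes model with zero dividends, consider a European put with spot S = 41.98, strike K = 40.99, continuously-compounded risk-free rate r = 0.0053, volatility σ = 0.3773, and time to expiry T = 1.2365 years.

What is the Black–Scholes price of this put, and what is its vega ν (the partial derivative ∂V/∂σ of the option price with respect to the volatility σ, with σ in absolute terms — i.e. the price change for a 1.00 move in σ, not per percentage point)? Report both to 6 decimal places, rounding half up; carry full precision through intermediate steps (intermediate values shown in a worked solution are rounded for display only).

price = 6.259681
ν = 17.895633

σ√T = 0.3773·√1.2365 = 0.419550
d₁ = (ln(S/K) + (r+σ²/2)T) / (σ√T) = (ln(41.98/40.99) + (0.0053+0.3773²/2)·1.2365) / 0.419550 = (0.023865 + 0.094565) / 0.419550 = 0.282278
d₂ = d₁ − σ√T = 0.282278 − 0.419550 = -0.137272
e^{−rT} = e^{−0.0053·1.2365} = 0.993468
N(−d₁) = 0.388865,  N(−d₂) = 0.554592
Put price V = K·e^{−rT}·N(−d₂) − S·N(−d₁) = 22.584241 − 16.324560 = 6.259681
φ(d₁) = (1/√(2π))·e^{−d₁²/2} = 0.383361
ν = S·φ(d₁)·√T = 17.895633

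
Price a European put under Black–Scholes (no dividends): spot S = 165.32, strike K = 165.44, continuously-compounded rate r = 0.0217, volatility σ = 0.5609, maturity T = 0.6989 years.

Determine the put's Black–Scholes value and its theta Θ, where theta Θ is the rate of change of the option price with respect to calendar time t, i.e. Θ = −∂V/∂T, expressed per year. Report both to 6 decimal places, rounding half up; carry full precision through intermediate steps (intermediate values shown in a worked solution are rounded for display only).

price = 29.254726
Θ = -19.306862

σ√T = 0.5609·√0.6989 = 0.468914
d₁ = (ln(S/K) + (r+σ²/2)T) / (σ√T) = (ln(165.32/165.44) + (0.0217+0.5609²/2)·0.6989) / 0.468914 = (-0.000726 + 0.125106) / 0.468914 = 0.265253
d₂ = d₁ − σ√T = 0.265253 − 0.468914 = -0.203661
e^{−rT} = e^{−0.0217·0.6989} = 0.984948
N(−d₁) = 0.395407,  N(−d₂) = 0.580691
Put price V = K·e^{−rT}·N(−d₂) − S·N(−d₁) = 94.623486 − 65.368759 = 29.254726
φ(d₁) = (1/√(2π))·e^{−d₁²/2} = 0.385152
Θ = −S·φ(d₁)·σ/(2√T) + r·K·e^{−rT}·N(−d₂) = −21.360191 + 2.053330 = -19.306862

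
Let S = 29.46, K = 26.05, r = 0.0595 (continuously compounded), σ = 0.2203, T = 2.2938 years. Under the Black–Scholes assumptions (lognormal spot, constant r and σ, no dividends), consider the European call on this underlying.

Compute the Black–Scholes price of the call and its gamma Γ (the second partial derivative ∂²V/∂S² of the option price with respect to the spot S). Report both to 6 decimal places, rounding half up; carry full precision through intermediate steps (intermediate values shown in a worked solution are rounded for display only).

price = 7.803752
Γ = 0.025980

σ√T = 0.2203·√2.2938 = 0.333651
d₁ = (ln(S/K) + (r+σ²/2)T) / (σ√T) = (ln(29.46/26.05) + (0.0595+0.2203²/2)·2.2938) / 0.333651 = (0.123016 + 0.192143) / 0.333651 = 0.944575
d₂ = d₁ − σ√T = 0.944575 − 0.333651 = 0.610924
e^{−rT} = e^{−0.0595·2.2938} = 0.872423
N(d₁) = 0.827562,  N(d₂) = 0.729375
Call price V = S·N(d₁) − K·e^{−rT}·N(d₂) = 24.379976 − 16.576225 = 7.803752
φ(d₁) = (1/√(2π))·e^{−d₁²/2} = 0.255368
Γ = φ(d₁) / (S·σ·√T) = 0.025980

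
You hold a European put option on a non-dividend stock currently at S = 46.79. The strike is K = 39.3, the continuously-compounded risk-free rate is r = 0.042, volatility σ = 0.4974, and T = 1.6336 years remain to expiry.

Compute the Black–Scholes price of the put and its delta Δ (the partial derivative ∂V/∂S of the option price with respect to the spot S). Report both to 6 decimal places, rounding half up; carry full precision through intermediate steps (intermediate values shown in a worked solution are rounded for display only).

price = 6.085461
Δ = -0.241904

σ√T = 0.4974·√1.6336 = 0.635739
d₁ = (ln(S/K) + (r+σ²/2)T) / (σ√T) = (ln(46.79/39.3) + (0.042+0.4974²/2)·1.6336) / 0.635739 = (0.174445 + 0.270693) / 0.635739 = 0.700190
d₂ = d₁ − σ√T = 0.700190 − 0.635739 = 0.064452
e^{−rT} = e^{−0.042·1.6336} = 0.933690
N(−d₁) = 0.241904,  N(−d₂) = 0.474305
Put price V = K·e^{−rT}·N(−d₂) − S·N(−d₁) = 17.404161 − 11.318700 = 6.085461
Δ = −N(−d₁) = -0.241904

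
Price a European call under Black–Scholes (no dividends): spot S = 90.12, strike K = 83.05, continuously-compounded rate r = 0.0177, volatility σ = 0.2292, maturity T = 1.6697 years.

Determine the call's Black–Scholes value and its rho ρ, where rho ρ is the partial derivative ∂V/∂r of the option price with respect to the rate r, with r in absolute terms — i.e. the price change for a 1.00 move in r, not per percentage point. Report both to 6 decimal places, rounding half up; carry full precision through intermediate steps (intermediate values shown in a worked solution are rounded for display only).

price = 15.489788
ρ = 79.432848

σ√T = 0.2292·√1.6697 = 0.296165
d₁ = (ln(S/K) + (r+σ²/2)T) / (σ√T) = (ln(90.12/83.05) + (0.0177+0.2292²/2)·1.6697) / 0.296165 = (0.081699 + 0.073411) / 0.296165 = 0.523728
d₂ = d₁ − σ√T = 0.523728 − 0.296165 = 0.227563
e^{−rT} = e^{−0.0177·1.6697} = 0.970879
N(d₁) = 0.699766,  N(d₂) = 0.590007
Call price V = S·N(d₁) − K·e^{−rT}·N(d₂) = 63.062914 − 47.573126 = 15.489788
ρ = K·T·e^{−rT}·N(d₂) = 79.432848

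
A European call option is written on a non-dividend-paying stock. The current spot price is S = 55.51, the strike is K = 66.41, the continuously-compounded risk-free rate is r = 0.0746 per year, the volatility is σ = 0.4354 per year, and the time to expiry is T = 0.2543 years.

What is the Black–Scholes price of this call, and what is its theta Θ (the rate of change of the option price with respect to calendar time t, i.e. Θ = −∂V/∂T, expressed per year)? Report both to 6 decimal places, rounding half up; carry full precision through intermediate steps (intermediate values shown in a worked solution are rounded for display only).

σ√T = 0.4354·√0.2543 = 0.219564
d₁ = (ln(S/K) + (r+σ²/2)T) / (σ√T) = (ln(55.51/66.41) + (0.0746+0.4354²/2)·0.2543) / 0.219564 = (-0.179284 + 0.043075) / 0.219564 = -0.620363
d₂ = d₁ − σ√T = -0.620363 − 0.219564 = -0.839927
e^{−rT} = e^{−0.0746·0.2543} = 0.981208
N(d₁) = 0.267510,  N(d₂) = 0.200475
Call price V = S·N(d₁) − K·e^{−rT}·N(d₂) = 14.849454 − 13.063337 = 1.786117
φ(d₁) = (1/√(2π))·e^{−d₁²/2} = 0.329110
Θ = −S·φ(d₁)·σ/(2√T) − r·K·e^{−rT}·N(d₂) = −7.886739 − 0.974525 = -8.861264

price = 1.786117
Θ = -8.861264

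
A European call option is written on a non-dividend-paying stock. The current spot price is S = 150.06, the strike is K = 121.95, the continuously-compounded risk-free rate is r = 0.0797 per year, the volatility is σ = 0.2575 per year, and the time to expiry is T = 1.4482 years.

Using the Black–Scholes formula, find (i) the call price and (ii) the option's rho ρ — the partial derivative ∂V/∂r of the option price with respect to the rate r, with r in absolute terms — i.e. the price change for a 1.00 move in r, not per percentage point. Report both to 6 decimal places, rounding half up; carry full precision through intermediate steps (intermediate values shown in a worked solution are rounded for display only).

price = 44.422569
ρ = 127.841609

σ√T = 0.2575·√1.4482 = 0.309879
d₁ = (ln(S/K) + (r+σ²/2)T) / (σ√T) = (ln(150.06/121.95) + (0.0797+0.2575²/2)·1.4482) / 0.309879 = (0.207424 + 0.163434) / 0.309879 = 1.196785
d₂ = d₁ − σ√T = 1.196785 − 0.309879 = 0.886906
e^{−rT} = e^{−0.0797·1.4482} = 0.890990
N(d₁) = 0.884305,  N(d₂) = 0.812435
Call price V = S·N(d₁) − K·e^{−rT}·N(d₂) = 132.698780 − 88.276211 = 44.422569
ρ = K·T·e^{−rT}·N(d₂) = 127.841609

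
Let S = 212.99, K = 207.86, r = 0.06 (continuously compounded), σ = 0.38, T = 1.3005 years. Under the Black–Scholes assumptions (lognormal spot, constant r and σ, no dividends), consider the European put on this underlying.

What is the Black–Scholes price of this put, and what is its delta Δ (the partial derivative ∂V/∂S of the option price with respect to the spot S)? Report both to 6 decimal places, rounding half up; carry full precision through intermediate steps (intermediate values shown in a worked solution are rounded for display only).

σ√T = 0.38·√1.3005 = 0.433350
d₁ = (ln(S/K) + (r+σ²/2)T) / (σ√T) = (ln(212.99/207.86) + (0.06+0.38²/2)·1.3005) / 0.433350 = (0.024380 + 0.171926) / 0.433350 = 0.452998
d₂ = d₁ − σ√T = 0.452998 − 0.433350 = 0.019648
e^{−rT} = e^{−0.06·1.3005} = 0.924937
N(−d₁) = 0.325275,  N(−d₂) = 0.492162
Put price V = K·e^{−rT}·N(−d₂) − S·N(−d₁) = 94.621794 − 69.280365 = 25.341429
Δ = −N(−d₁) = -0.325275

price = 25.341429
Δ = -0.325275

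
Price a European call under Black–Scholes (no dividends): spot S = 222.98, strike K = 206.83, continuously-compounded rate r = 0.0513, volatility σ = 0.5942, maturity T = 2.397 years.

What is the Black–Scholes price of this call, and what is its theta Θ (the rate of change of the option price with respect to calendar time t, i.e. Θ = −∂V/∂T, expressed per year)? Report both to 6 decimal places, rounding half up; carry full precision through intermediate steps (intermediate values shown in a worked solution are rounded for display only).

σ√T = 0.5942·√2.397 = 0.919955
d₁ = (ln(S/K) + (r+σ²/2)T) / (σ√T) = (ln(222.98/206.83) + (0.0513+0.5942²/2)·2.397) / 0.919955 = (0.075185 + 0.546125) / 0.919955 = 0.675370
d₂ = d₁ − σ√T = 0.675370 − 0.919955 = -0.244586
e^{−rT} = e^{−0.0513·2.397} = 0.884294
N(d₁) = 0.750280,  N(d₂) = 0.403389
Call price V = S·N(d₁) − K·e^{−rT}·N(d₂) = 167.297324 − 73.779162 = 93.518162
φ(d₁) = (1/√(2π))·e^{−d₁²/2} = 0.317588
Θ = −S·φ(d₁)·σ/(2√T) − r·K·e^{−rT}·N(d₂) = −13.589345 − 3.784871 = -17.374216

price = 93.518162
Θ = -17.374216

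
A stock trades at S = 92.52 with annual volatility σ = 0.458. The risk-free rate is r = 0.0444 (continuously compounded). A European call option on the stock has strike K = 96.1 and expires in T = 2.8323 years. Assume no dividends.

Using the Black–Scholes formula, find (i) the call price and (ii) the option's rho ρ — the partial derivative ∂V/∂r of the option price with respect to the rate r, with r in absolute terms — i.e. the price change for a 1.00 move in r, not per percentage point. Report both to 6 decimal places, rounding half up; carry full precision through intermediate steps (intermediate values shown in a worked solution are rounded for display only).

σ√T = 0.458·√2.8323 = 0.770788
d₁ = (ln(S/K) + (r+σ²/2)T) / (σ√T) = (ln(92.52/96.1) + (0.0444+0.458²/2)·2.8323) / 0.770788 = (-0.037964 + 0.422811) / 0.770788 = 0.499290
d₂ = d₁ − σ√T = 0.499290 − 0.770788 = -0.271498
e^{−rT} = e^{−0.0444·2.8323} = 0.881832
N(d₁) = 0.691212,  N(d₂) = 0.393004
Call price V = S·N(d₁) − K·e^{−rT}·N(d₂) = 63.950978 − 33.304734 = 30.646244
ρ = K·T·e^{−rT}·N(d₂) = 94.328997

price = 30.646244
ρ = 94.328997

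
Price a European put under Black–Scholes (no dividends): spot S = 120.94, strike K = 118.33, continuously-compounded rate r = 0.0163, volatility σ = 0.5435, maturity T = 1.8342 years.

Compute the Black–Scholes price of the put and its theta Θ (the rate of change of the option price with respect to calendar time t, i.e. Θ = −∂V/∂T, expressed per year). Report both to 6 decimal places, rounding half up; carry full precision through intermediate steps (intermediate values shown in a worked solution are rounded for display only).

price = 30.885482
Θ = -7.639385

σ√T = 0.5435·√1.8342 = 0.736076
d₁ = (ln(S/K) + (r+σ²/2)T) / (σ√T) = (ln(120.94/118.33) + (0.0163+0.5435²/2)·1.8342) / 0.736076 = (0.021817 + 0.300802) / 0.736076 = 0.438295
d₂ = d₁ − σ√T = 0.438295 − 0.736076 = -0.297781
e^{−rT} = e^{−0.0163·1.8342} = 0.970545
N(−d₁) = 0.330586,  N(−d₂) = 0.617065
Put price V = K·e^{−rT}·N(−d₂) − S·N(−d₁) = 70.866561 − 39.981080 = 30.885482
φ(d₁) = (1/√(2π))·e^{−d₁²/2} = 0.362406
Θ = −S·φ(d₁)·σ/(2√T) + r·K·e^{−rT}·N(−d₂) = −8.794510 + 1.155125 = -7.639385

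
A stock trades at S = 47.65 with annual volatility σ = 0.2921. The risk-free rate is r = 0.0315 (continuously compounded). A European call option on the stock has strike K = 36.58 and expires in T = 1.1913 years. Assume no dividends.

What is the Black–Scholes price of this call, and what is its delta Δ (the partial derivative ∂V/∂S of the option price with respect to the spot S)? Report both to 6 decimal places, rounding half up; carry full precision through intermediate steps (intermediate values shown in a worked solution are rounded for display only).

price = 13.610592
Δ = 0.865716

σ√T = 0.2921·√1.1913 = 0.318817
d₁ = (ln(S/K) + (r+σ²/2)T) / (σ√T) = (ln(47.65/36.58) + (0.0315+0.2921²/2)·1.1913) / 0.318817 = (0.264381 + 0.088348) / 0.318817 = 1.106367
d₂ = d₁ − σ√T = 1.106367 − 0.318817 = 0.787550
e^{−rT} = e^{−0.0315·1.1913} = 0.963169
N(d₁) = 0.865716,  N(d₂) = 0.784520
Call price V = S·N(d₁) − K·e^{−rT}·N(d₂) = 41.251377 − 27.640786 = 13.610592
Δ = N(d₁) = 0.865716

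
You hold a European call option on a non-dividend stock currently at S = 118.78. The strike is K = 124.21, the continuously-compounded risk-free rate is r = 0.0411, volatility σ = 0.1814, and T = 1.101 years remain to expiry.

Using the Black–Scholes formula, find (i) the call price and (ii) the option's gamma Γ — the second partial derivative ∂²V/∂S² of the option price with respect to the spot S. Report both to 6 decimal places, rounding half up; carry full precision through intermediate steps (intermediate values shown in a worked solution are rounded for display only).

σ√T = 0.1814·√1.101 = 0.190340
d₁ = (ln(S/K) + (r+σ²/2)T) / (σ√T) = (ln(118.78/124.21) + (0.0411+0.1814²/2)·1.101) / 0.190340 = (-0.044701 + 0.063366) / 0.190340 = 0.098062
d₂ = d₁ − σ√T = 0.098062 − 0.190340 = -0.092278
e^{−rT} = e^{−0.0411·1.101} = 0.955757
N(d₁) = 0.539059,  N(d₂) = 0.463239
Call price V = S·N(d₁) − K·e^{−rT}·N(d₂) = 64.029373 − 54.993189 = 9.036184
φ(d₁) = (1/√(2π))·e^{−d₁²/2} = 0.397029
Γ = φ(d₁) / (S·σ·√T) = 0.017561

price = 9.036184
Γ = 0.017561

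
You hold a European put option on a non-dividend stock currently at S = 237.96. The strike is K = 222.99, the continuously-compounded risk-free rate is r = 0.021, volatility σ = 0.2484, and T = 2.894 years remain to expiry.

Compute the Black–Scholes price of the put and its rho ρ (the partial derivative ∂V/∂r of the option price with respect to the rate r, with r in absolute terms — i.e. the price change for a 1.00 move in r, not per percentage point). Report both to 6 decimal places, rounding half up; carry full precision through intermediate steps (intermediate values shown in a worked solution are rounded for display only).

σ√T = 0.2484·√2.894 = 0.422572
d₁ = (ln(S/K) + (r+σ²/2)T) / (σ√T) = (ln(237.96/222.99) + (0.021+0.2484²/2)·2.894) / 0.422572 = (0.064976 + 0.150058) / 0.422572 = 0.508868
d₂ = d₁ − σ√T = 0.508868 − 0.422572 = 0.086295
e^{−rT} = e^{−0.021·2.894} = 0.941036
N(−d₁) = 0.305423,  N(−d₂) = 0.465616
Put price V = K·e^{−rT}·N(−d₂) − S·N(−d₁) = 97.705555 − 72.678342 = 25.027213
ρ = −K·T·e^{−rT}·N(−d₂) = -282.759876

price = 25.027213
ρ = -282.759876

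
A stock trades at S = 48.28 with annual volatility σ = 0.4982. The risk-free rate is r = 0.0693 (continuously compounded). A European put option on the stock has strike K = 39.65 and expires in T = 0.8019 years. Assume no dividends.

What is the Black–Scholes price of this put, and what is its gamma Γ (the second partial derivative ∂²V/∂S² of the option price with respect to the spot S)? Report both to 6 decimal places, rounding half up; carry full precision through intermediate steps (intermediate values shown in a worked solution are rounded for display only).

σ√T = 0.4982·√0.8019 = 0.446132
d₁ = (ln(S/K) + (r+σ²/2)T) / (σ√T) = (ln(48.28/39.65) + (0.0693+0.4982²/2)·0.8019) / 0.446132 = (0.196926 + 0.155089) / 0.446132 = 0.789037
d₂ = d₁ − σ√T = 0.789037 − 0.446132 = 0.342905
e^{−rT} = e^{−0.0693·0.8019} = 0.945944
N(−d₁) = 0.215045,  N(−d₂) = 0.365835
Put price V = K·e^{−rT}·N(−d₂) − S·N(−d₁) = 13.721259 − 10.382376 = 3.338883
φ(d₁) = (1/√(2π))·e^{−d₁²/2} = 0.292226
Γ = φ(d₁) / (S·σ·√T) = 0.013567

price = 3.338883
Γ = 0.013567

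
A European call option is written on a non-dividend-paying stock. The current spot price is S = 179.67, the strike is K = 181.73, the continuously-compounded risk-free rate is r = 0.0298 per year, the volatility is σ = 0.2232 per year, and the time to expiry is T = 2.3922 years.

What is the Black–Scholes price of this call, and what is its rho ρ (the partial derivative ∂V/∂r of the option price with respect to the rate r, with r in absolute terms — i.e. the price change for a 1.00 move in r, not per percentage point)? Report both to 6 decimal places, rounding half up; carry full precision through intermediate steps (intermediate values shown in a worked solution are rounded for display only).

σ√T = 0.2232·√2.3922 = 0.345218
d₁ = (ln(S/K) + (r+σ²/2)T) / (σ√T) = (ln(179.67/181.73) + (0.0298+0.2232²/2)·2.3922) / 0.345218 = (-0.011400 + 0.130875) / 0.345218 = 0.346086
d₂ = d₁ − σ√T = 0.346086 − 0.345218 = 0.000868
e^{−rT} = e^{−0.0298·2.3922} = 0.931194
N(d₁) = 0.635361,  N(d₂) = 0.500346
Call price V = S·N(d₁) − K·e^{−rT}·N(d₂) = 114.155292 − 84.671566 = 29.483727
ρ = K·T·e^{−rT}·N(d₂) = 202.551319

price = 29.483727
ρ = 202.551319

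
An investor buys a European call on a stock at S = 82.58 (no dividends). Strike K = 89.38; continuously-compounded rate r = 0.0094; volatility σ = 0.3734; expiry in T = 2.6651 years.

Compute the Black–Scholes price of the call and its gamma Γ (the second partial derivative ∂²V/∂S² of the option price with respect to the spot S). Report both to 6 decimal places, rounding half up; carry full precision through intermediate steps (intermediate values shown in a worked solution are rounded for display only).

price = 18.108327
Γ = 0.007742

σ√T = 0.3734·√2.6651 = 0.609581
d₁ = (ln(S/K) + (r+σ²/2)T) / (σ√T) = (ln(82.58/89.38) + (0.0094+0.3734²/2)·2.6651) / 0.609581 = (-0.079129 + 0.210846) / 0.609581 = 0.216078
d₂ = d₁ − σ√T = 0.216078 − 0.609581 = -0.393503
e^{−rT} = e^{−0.0094·2.6651} = 0.975259
N(d₁) = 0.585536,  N(d₂) = 0.346974
Call price V = S·N(d₁) − K·e^{−rT}·N(d₂) = 48.353594 − 30.245267 = 18.108327
φ(d₁) = (1/√(2π))·e^{−d₁²/2} = 0.389737
Γ = φ(d₁) / (S·σ·√T) = 0.007742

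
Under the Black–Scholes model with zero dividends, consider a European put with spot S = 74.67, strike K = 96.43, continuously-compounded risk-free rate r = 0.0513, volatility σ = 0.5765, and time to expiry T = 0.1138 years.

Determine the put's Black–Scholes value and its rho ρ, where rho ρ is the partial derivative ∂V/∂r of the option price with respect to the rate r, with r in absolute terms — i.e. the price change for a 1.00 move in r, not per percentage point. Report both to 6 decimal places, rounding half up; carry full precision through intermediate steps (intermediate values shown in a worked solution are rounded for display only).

price = 21.969547
ρ = -9.999411

σ√T = 0.5765·√0.1138 = 0.194478
d₁ = (ln(S/K) + (r+σ²/2)T) / (σ√T) = (ln(74.67/96.43) + (0.0513+0.5765²/2)·0.1138) / 0.194478 = (-0.255739 + 0.024749) / 0.194478 = -1.187745
d₂ = d₁ − σ√T = -1.187745 − 0.194478 = -1.382223
e^{−rT} = e^{−0.0513·0.1138} = 0.994179
N(−d₁) = 0.882533,  N(−d₂) = 0.916548
Put price V = K·e^{−rT}·N(−d₂) − S·N(−d₁) = 87.868284 − 65.898737 = 21.969547
ρ = −K·T·e^{−rT}·N(−d₂) = -9.999411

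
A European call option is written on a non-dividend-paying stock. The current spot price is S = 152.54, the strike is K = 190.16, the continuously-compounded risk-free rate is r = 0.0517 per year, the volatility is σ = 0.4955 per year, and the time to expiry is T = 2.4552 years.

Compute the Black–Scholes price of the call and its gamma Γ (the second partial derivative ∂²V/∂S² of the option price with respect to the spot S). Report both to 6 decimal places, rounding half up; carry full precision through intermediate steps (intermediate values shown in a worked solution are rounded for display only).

price = 41.202972
Γ = 0.003250

σ√T = 0.4955·√2.4552 = 0.776403
d₁ = (ln(S/K) + (r+σ²/2)T) / (σ√T) = (ln(152.54/190.16) + (0.0517+0.4955²/2)·2.4552) / 0.776403 = (-0.220439 + 0.428334) / 0.776403 = 0.267768
d₂ = d₁ − σ√T = 0.267768 − 0.776403 = -0.508635
e^{−rT} = e^{−0.0517·2.4552} = 0.880792
N(d₁) = 0.605561,  N(d₂) = 0.305504
Call price V = S·N(d₁) − K·e^{−rT}·N(d₂) = 92.372260 − 51.169288 = 41.202972
φ(d₁) = (1/√(2π))·e^{−d₁²/2} = 0.384894
Γ = φ(d₁) / (S·σ·√T) = 0.003250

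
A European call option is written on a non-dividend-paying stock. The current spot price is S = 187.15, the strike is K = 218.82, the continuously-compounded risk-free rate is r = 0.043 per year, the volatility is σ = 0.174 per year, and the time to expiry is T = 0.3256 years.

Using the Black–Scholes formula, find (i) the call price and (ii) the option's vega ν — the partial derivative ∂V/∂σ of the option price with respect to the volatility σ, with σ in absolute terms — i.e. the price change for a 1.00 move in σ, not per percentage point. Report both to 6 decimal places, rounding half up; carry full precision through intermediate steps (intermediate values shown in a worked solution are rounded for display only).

σ√T = 0.174·√0.3256 = 0.099287
d₁ = (ln(S/K) + (r+σ²/2)T) / (σ√T) = (ln(187.15/218.82) + (0.043+0.174²/2)·0.3256) / 0.099287 = (-0.156339 + 0.018930) / 0.099287 = -1.383964
d₂ = d₁ − σ√T = -1.383964 − 0.099287 = -1.483250
e^{−rT} = e^{−0.043·0.3256} = 0.986097
N(d₁) = 0.083185,  N(d₂) = 0.069004
Call price V = S·N(d₁) − K·e^{−rT}·N(d₂) = 15.568032 − 14.889510 = 0.678522
φ(d₁) = (1/√(2π))·e^{−d₁²/2} = 0.153107
ν = S·φ(d₁)·√T = 16.350383

price = 0.678522
ν = 16.350383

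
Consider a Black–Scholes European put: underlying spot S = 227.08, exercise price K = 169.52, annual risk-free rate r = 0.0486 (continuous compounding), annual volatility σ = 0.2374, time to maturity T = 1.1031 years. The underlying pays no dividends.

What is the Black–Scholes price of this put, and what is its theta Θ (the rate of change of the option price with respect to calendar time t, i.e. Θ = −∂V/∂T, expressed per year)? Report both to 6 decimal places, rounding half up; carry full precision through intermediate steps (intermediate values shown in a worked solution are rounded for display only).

price = 1.785410
Θ = -2.456933

σ√T = 0.2374·√1.1031 = 0.249338
d₁ = (ln(S/K) + (r+σ²/2)T) / (σ√T) = (ln(227.08/169.52) + (0.0486+0.2374²/2)·1.1031) / 0.249338 = (0.292331 + 0.084695) / 0.249338 = 1.512112
d₂ = d₁ − σ√T = 1.512112 − 0.249338 = 1.262775
e^{−rT} = e^{−0.0486·1.1031} = 0.947801
N(−d₁) = 0.065253,  N(−d₂) = 0.103335
Put price V = K·e^{−rT}·N(−d₂) − S·N(−d₁) = 16.602979 − 14.817570 = 1.785410
φ(d₁) = (1/√(2π))·e^{−d₁²/2} = 0.127176
Θ = −S·φ(d₁)·σ/(2√T) + r·K·e^{−rT}·N(−d₂) = −3.263838 + 0.806905 = -2.456933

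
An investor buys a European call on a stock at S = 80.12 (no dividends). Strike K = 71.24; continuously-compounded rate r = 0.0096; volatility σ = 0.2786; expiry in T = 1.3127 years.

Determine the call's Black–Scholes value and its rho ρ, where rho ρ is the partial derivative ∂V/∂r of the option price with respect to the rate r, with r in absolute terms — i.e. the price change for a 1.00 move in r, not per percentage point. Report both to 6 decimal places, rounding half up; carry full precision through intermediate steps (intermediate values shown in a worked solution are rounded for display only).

σ√T = 0.2786·√1.3127 = 0.319201
d₁ = (ln(S/K) + (r+σ²/2)T) / (σ√T) = (ln(80.12/71.24) + (0.0096+0.2786²/2)·1.3127) / 0.319201 = (0.117471 + 0.063546) / 0.319201 = 0.567096
d₂ = d₁ − σ√T = 0.567096 − 0.319201 = 0.247896
e^{−rT} = e^{−0.0096·1.3127} = 0.987477
N(d₁) = 0.714676,  N(d₂) = 0.597892
Call price V = S·N(d₁) − K·e^{−rT}·N(d₂) = 57.259809 − 42.060456 = 15.199352
ρ = K·T·e^{−rT}·N(d₂) = 55.212761

price = 15.199352
ρ = 55.212761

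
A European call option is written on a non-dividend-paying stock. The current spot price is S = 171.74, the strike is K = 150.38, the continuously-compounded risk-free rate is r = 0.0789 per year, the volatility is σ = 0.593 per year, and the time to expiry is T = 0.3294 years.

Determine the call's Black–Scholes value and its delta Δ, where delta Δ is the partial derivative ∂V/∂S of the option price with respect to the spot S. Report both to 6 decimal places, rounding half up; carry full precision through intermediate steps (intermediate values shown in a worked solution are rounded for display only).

σ√T = 0.593·√0.3294 = 0.340343
d₁ = (ln(S/K) + (r+σ²/2)T) / (σ√T) = (ln(171.74/150.38) + (0.0789+0.593²/2)·0.3294) / 0.340343 = (0.132816 + 0.083906) / 0.340343 = 0.636777
d₂ = d₁ − σ√T = 0.636777 − 0.340343 = 0.296435
e^{−rT} = e^{−0.0789·0.3294} = 0.974345
N(d₁) = 0.737865,  N(d₂) = 0.616551
Call price V = S·N(d₁) − K·e^{−rT}·N(d₂) = 126.720943 − 90.338284 = 36.382658
Δ = N(d₁) = 0.737865

price = 36.382658
Δ = 0.737865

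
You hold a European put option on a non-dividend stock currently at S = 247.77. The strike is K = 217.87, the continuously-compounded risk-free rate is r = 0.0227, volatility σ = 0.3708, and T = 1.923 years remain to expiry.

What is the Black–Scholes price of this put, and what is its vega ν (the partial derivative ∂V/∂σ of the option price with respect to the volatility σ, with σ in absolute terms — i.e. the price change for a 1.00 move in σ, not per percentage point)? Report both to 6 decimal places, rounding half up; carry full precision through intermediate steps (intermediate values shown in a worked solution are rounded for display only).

price = 29.201180
ν = 115.032771

σ√T = 0.3708·√1.923 = 0.514197
d₁ = (ln(S/K) + (r+σ²/2)T) / (σ√T) = (ln(247.77/217.87) + (0.0227+0.3708²/2)·1.923) / 0.514197 = (0.128602 + 0.175851) / 0.514197 = 0.592096
d₂ = d₁ − σ√T = 0.592096 − 0.514197 = 0.077899
e^{−rT} = e^{−0.0227·1.923} = 0.957287
N(−d₁) = 0.276893,  N(−d₂) = 0.468954
Put price V = K·e^{−rT}·N(−d₂) − S·N(−d₁) = 97.807037 − 68.605857 = 29.201180
φ(d₁) = (1/√(2π))·e^{−d₁²/2} = 0.334798
ν = S·φ(d₁)·√T = 115.032771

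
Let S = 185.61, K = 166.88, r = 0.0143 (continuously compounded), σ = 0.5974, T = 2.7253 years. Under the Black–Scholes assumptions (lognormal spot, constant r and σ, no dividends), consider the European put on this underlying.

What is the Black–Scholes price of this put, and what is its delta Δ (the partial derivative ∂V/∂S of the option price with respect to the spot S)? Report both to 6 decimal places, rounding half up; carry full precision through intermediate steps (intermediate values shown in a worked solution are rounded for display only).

price = 53.524042
Δ = -0.260929

σ√T = 0.5974·√2.7253 = 0.986217
d₁ = (ln(S/K) + (r+σ²/2)T) / (σ√T) = (ln(185.61/166.88) + (0.0143+0.5974²/2)·2.7253) / 0.986217 = (0.106373 + 0.525284) / 0.986217 = 0.640484
d₂ = d₁ − σ√T = 0.640484 − 0.986217 = -0.345733
e^{−rT} = e^{−0.0143·2.7253} = 0.961778
N(−d₁) = 0.260929,  N(−d₂) = 0.635228
Put price V = K·e^{−rT}·N(−d₂) − S·N(−d₁) = 101.955061 − 48.431019 = 53.524042
Δ = −N(−d₁) = -0.260929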